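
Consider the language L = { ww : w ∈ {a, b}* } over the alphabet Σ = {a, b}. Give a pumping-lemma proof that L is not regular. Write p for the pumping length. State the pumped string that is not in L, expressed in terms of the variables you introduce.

Assume L is regular; let p be its pumping constant.
Take w = a^p b^p a^p b^p = uu where u = a^pb^p; then w ∈ L and |w| = 4p ≥ p.
By the pumping lemma, w = xyz with |xy| ≤ p and y is nonempty.
Since the first p symbols of w are all a's and |xy| ≤ p, y lies entirely in the leading a-block: y = a^k for some k with 1 ≤ k ≤ p.
Pump with i = 2: xy^2z = a^{p+k} b^p a^p b^p, of length 4p+k. Suppose this equals vv. The string starts with a and ends with b, so v does too; thus the boundary between the two copies of v is a b→a transition. There is exactly one such transition, at position 2p+k, so |v| = 2p+k and |vv| = 4p+2k ≠ 4p+k since k ≥ 1. So xy^2z ∉ L.
Contradiction. Therefore L is not regular.

a^{p+k} b^p a^p b^p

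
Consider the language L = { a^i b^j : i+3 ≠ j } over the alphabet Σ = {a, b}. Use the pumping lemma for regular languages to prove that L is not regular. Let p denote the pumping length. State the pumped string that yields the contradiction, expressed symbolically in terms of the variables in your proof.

Assume L is regular. Let p be the pumping length given by the pumping lemma.
Choose w = a^p b^{p+p!+3}. Since p ≠ (p+p!+3)-3 = p+p!, w ∈ L; and |w| ≥ p.
The pumping lemma gives a decomposition w = xyz where |xy| ≤ p and |y| ≥ 1.
Because |xy| ≤ p and w begins with p copies of a, we have y = a^k with 1 ≤ k ≤ p.
Since 1 ≤ k ≤ p, k divides p!; set t = 1 + p!/k. Then xy^t z has p + (p!/k)·k = p + p! copies of a. Now the a-count is p+p! and (b-count)-3 = (p+p!+3)-3 = p+p!, so i+3 ≠ j fails. So xy^t z = a^{p+p!} b^{p+p!+3} ∉ L.
This is a contradiction; hence L is not regular.

a^{p+p!} b^{p+p!+3}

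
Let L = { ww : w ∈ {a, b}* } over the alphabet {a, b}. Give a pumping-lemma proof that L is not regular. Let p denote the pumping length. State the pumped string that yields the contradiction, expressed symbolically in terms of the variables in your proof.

Assume L is regular. Let p be the pumping length given by the pumping lemma.
Take w = a^p b^p a^p b^p = uu where u = a^pb^p; then w ∈ L and |w| = 4p ≥ p.
Write w = xyz as guaranteed by the lemma, with |xy| ≤ p and |y| > 0.
Since the first p symbols of w are all a's and |xy| ≤ p, y lies entirely in the leading a-block: y = a^k for some k with 1 ≤ k ≤ p.
Pump with i = 2: xy^2z = a^{p+k} b^p a^p b^p, of length 4p+k. Suppose this equals vv. The string starts with a and ends with b, so v does too; thus the boundary between the two copies of v is a b→a transition. There is exactly one such transition, at position 2p+k, so |v| = 2p+k and |vv| = 4p+2k ≠ 4p+k since k ≥ 1. So xy^2z ∉ L.
This contradicts the pumping lemma, so L is not regular.

a^{p+k} b^p a^p b^p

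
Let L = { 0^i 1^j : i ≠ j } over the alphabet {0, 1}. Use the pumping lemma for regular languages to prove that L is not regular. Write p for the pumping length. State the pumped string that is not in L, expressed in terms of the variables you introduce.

0^{p+p!} 1^{p+p!}

Assume L is regular; let p be its pumping constant.
Choose w = 0^p 1^{p+p!}. Since p ≠ p+p!, w ∈ L; and |w| ≥ p.
The pumping lemma gives a decomposition w = xyz where |xy| ≤ p and |y| ≥ 1.
Since the first p symbols of w are all 0's and |xy| ≤ p, y lies entirely in the leading 0-block: y = 0^k for some k with 1 ≤ k ≤ p.
Since 1 ≤ k ≤ p, k divides p!; set t = 1 + p!/k. Then xy^t z has p + (p!/k)·k = p + p! copies of 0. Now the 0-count equals the 1-count, so i ≠ j fails. So xy^t z = 0^{p+p!} 1^{p+p!} ∉ L.
This is a contradiction; hence L is not regular.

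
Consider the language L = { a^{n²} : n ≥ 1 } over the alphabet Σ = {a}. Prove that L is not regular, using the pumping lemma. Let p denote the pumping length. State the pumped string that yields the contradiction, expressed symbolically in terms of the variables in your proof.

a^{p²+k}

Suppose for contradiction that L is regular, and let p be the pumping length.
Take w = a^{p²} ∈ L with |w| = p² ≥ p.
By the pumping lemma, w = xyz with |xy| ≤ p and |y| ≥ 1.
Then y = a^k for some k with 1 ≤ k ≤ p.
Pump with i = 2: xy^2z = a^{p²+k}. Since 1 ≤ k ≤ p, p² < p²+k ≤ p²+p < (p+1)², so p²+k lies strictly between consecutive squares and is not a perfect square. So xy^2z ∉ L.
This is a contradiction; hence L is not regular.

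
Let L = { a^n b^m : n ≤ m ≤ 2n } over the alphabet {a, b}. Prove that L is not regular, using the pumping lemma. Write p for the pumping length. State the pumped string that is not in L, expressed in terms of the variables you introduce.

a^{p+k} b^p

Toward a contradiction, assume L is regular with pumping length p.
Take w = a^p b^p ∈ L (since p ≤ p ≤ 2p), with |w| = 2p ≥ p.
By the pumping lemma, w = xyz with |xy| ≤ p and y is nonempty.
Since the first p symbols of w are all a's and |xy| ≤ p, y lies entirely in the leading a-block: y = a^k for some k with 1 ≤ k ≤ p.
Pump with i = 2: xy^2z = a^{p+k} b^p. Now n = p+k > p = m, so the condition n ≤ m fails. Thus xy^2z ∉ L.
This is a contradiction; hence L is not regular.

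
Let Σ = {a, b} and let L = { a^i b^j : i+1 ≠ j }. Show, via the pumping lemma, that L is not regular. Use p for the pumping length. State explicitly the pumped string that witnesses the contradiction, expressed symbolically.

Toward a contradiction, assume L is regular with pumping length p.
Choose w = a^p b^{p+p!+1}. Since p ≠ (p+p!+1)-1 = p+p!, w ∈ L; and |w| ≥ p.
The pumping lemma gives a decomposition w = xyz where |xy| ≤ p and y is nonempty.
The first p characters of w are a's, so xy (and hence y) consists only of a's. Write y = a^k, 1 ≤ k ≤ p.
Since 1 ≤ k ≤ p, k divides p!; set t = 1 + p!/k. Then xy^t z has p + (p!/k)·k = p + p! copies of a. Now the a-count is p+p! and (b-count)-1 = (p+p!+1)-1 = p+p!, so i+1 ≠ j fails. So xy^t z = a^{p+p!} b^{p+p!+1} ∉ L.
This is a contradiction; hence L is not regular.

a^{p+p!} b^{p+p!+1}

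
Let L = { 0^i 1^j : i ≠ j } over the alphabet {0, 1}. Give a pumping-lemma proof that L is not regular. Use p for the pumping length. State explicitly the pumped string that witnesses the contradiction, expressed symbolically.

0^{p+p!} 1^{p+p!}

Suppose for contradiction that L is regular, and let p be the pumping length.
Choose w = 0^p 1^{p+p!}. Since p ≠ p+p!, w ∈ L; and |w| ≥ p.
By the pumping lemma, w = xyz with |xy| ≤ p and |y| ≥ 1.
Because |xy| ≤ p and w begins with p copies of 0, we have y = 0^k with 1 ≤ k ≤ p.
Since 1 ≤ k ≤ p, k divides p!; set t = 1 + p!/k. Then xy^t z has p + (p!/k)·k = p + p! copies of 0. Now the 0-count equals the 1-count, so i ≠ j fails. So xy^t z = 0^{p+p!} 1^{p+p!} ∉ L.
This contradicts the pumping lemma, so L is not regular.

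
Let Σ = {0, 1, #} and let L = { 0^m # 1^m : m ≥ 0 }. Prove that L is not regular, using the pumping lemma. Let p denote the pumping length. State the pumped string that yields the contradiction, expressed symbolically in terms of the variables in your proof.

0^{p+k} # 1^p

Assume L is regular. Let p be the pumping length given by the pumping lemma.
Take w = 0^p # 1^p ∈ L with |w| = 2p+1 ≥ p.
By the pumping lemma, w = xyz with |xy| ≤ p and y is nonempty.
Since the first p symbols of w are all 0's and |xy| ≤ p, y lies entirely in the leading 0-block: y = 0^k for some k with 1 ≤ k ≤ p.
Pump with i = 2: xy^2z = 0^{p+k} # 1^p, which would require p+k = p. But k ≥ 1, so xy^2z ∉ L.
This is a contradiction; hence L is not regular.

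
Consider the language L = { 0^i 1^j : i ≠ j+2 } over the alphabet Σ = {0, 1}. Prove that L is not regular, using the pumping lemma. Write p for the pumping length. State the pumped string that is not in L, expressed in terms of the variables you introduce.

Toward a contradiction, assume L is regular with pumping length p.
Choose w = 0^p 1^{p+p!-2}. Since p ≠ (p+p!-2)+2 = p+p!, w ∈ L; and |w| ≥ p.
The pumping lemma gives a decomposition w = xyz where |xy| ≤ p and |y| ≥ 1.
Since the first p symbols of w are all 0's and |xy| ≤ p, y lies entirely in the leading 0-block: y = 0^k for some k with 1 ≤ k ≤ p.
Since 1 ≤ k ≤ p, k divides p!; set t = 1 + p!/k. Then xy^t z has p + (p!/k)·k = p + p! copies of 0. Now the 0-count is p+p! and (1-count)+2 = (p+p!-2)+2 = p+p!, so i ≠ j+2 fails. So xy^t z = 0^{p+p!} 1^{p+p!-2} ∉ L.
This is a contradiction; hence L is not regular.

0^{p+p!} 1^{p+p!-2}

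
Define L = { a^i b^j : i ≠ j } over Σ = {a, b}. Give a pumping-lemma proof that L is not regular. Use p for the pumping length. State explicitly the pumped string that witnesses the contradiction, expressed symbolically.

Suppose for contradiction that L is regular, and let p be the pumping length.
Choose w = a^p b^{p+p!}. Since p ≠ p+p!, w ∈ L; and |w| ≥ p.
Write w = xyz as guaranteed by the lemma, with |xy| ≤ p and |y| > 0.
Because |xy| ≤ p and w begins with p copies of a, we have y = a^k with 1 ≤ k ≤ p.
Since 1 ≤ k ≤ p, k divides p!; set t = 1 + p!/k. Then xy^t z has p + (p!/k)·k = p + p! copies of a. Now the a-count equals the b-count, so i ≠ j fails. So xy^t z = a^{p+p!} b^{p+p!} ∉ L.
This contradicts the pumping lemma, so L is not regular.

a^{p+p!} b^{p+p!}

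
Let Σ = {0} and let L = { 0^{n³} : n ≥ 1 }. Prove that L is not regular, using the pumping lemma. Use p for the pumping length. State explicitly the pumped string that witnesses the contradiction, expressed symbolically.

0^{p³+k}

Toward a contradiction, assume L is regular with pumping length p.
Take w = 0^{p³} ∈ L with |w| = p³ ≥ p.
The pumping lemma gives a decomposition w = xyz where |xy| ≤ p and |y| ≥ 1.
Then y = 0^k for some k with 1 ≤ k ≤ p.
Pump with i = 2: xy^2z = 0^{p³+k}. Since 1 ≤ k ≤ p, p³ < p³+k ≤ p³+p < p³+3p²+3p+1 = (p+1)³, so p³+k is not a perfect cube. So xy^2z ∉ L.
Contradiction. Therefore L is not regular.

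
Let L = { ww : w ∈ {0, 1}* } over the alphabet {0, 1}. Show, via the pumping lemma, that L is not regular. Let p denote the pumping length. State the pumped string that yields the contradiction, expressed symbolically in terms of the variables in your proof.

Assume L is regular; let p be its pumping constant.
Take w = 0^p 1^p 0^p 1^p = uu where u = 0^p1^p; then w ∈ L and |w| = 4p ≥ p.
By the pumping lemma, w = xyz with |xy| ≤ p and y is nonempty.
The first p characters of w are 0's, so xy (and hence y) consists only of 0's. Write y = 0^k, 1 ≤ k ≤ p.
Pump with i = 2: xy^2z = 0^{p+k} 1^p 0^p 1^p, of length 4p+k. Suppose this equals vv. The string starts with 0 and ends with 1, so v does too; thus the boundary between the two copies of v is a 1→0 transition. There is exactly one such transition, at position 2p+k, so |v| = 2p+k and |vv| = 4p+2k ≠ 4p+k since k ≥ 1. So xy^2z ∉ L.
Contradiction. Therefore L is not regular.

0^{p+k} 1^p 0^p 1^p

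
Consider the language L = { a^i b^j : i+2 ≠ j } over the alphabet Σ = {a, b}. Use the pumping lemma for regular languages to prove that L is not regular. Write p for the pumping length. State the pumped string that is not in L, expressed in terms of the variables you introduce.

a^{p+p!} b^{p+p!+2}

Suppose for contradiction that L is regular, and let p be the pumping length.
Choose w = a^p b^{p+p!+2}. Since p ≠ (p+p!+2)-2 = p+p!, w ∈ L; and |w| ≥ p.
The pumping lemma gives a decomposition w = xyz where |xy| ≤ p and |y| ≥ 1.
Since the first p symbols of w are all a's and |xy| ≤ p, y lies entirely in the leading a-block: y = a^k for some k with 1 ≤ k ≤ p.
Since 1 ≤ k ≤ p, k divides p!; set t = 1 + p!/k. Then xy^t z has p + (p!/k)·k = p + p! copies of a. Now the a-count is p+p! and (b-count)-2 = (p+p!+2)-2 = p+p!, so i+2 ≠ j fails. So xy^t z = a^{p+p!} b^{p+p!+2} ∉ L.
This contradicts the pumping lemma, so L is not regular.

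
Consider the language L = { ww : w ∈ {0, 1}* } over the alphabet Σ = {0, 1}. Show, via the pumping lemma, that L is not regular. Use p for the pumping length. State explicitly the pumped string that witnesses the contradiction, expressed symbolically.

0^{p+k} 1^p 0^p 1^p

Assume L is regular; let p be its pumping constant.
Take w = 0^p 1^p 0^p 1^p = uu where u = 0^p1^p; then w ∈ L and |w| = 4p ≥ p.
The pumping lemma gives a decomposition w = xyz where |xy| ≤ p and y is nonempty.
Because |xy| ≤ p and w begins with p copies of 0, we have y = 0^k with 1 ≤ k ≤ p.
Pump with i = 2: xy^2z = 0^{p+k} 1^p 0^p 1^p, of length 4p+k. Suppose this equals vv. The string starts with 0 and ends with 1, so v does too; thus the boundary between the two copies of v is a 1→0 transition. There is exactly one such transition, at position 2p+k, so |v| = 2p+k and |vv| = 4p+2k ≠ 4p+k since k ≥ 1. So xy^2z ∉ L.
Contradiction. Therefore L is not regular.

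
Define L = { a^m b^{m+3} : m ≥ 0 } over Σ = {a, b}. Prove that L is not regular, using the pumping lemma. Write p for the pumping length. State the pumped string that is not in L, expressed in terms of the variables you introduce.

Assume L is regular; let p be its pumping constant.
Let w = a^p b^{p+3} ∈ L; note |w| = 2p+3 ≥ p.
By the pumping lemma, w = xyz with |xy| ≤ p and |y| > 0.
Since the first p symbols of w are all a's and |xy| ≤ p, y lies entirely in the leading a-block: y = a^k for some k with 1 ≤ k ≤ p.
Pump with i = 2: xy^2z = a^{p+k} b^{p+3}. For this to lie in L we would need p+3 = (p+k)+3, which forces k = 0. But k ≥ 1, so xy^2z ∉ L.
This contradicts the pumping lemma, so L is not regular.

a^{p+k} b^{p+3}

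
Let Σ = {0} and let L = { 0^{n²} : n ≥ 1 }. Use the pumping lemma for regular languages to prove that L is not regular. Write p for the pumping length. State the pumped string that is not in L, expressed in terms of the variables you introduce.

0^{p²+k}

Suppose for contradiction that L is regular, and let p be the pumping length.
Take w = 0^{p²} ∈ L with |w| = p² ≥ p.
The pumping lemma gives a decomposition w = xyz where |xy| ≤ p and |y| > 0.
Then y = 0^k for some k with 1 ≤ k ≤ p.
Pump with i = 2: xy^2z = 0^{p²+k}. Since 1 ≤ k ≤ p, p² < p²+k ≤ p²+p < (p+1)², so p²+k lies strictly between consecutive squares and is not a perfect square. So xy^2z ∉ L.
Contradiction. Therefore L is not regular.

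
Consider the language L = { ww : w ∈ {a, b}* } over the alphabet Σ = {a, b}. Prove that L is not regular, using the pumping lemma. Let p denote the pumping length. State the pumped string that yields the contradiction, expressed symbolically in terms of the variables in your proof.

a^{p+k} b^p a^p b^p

Toward a contradiction, assume L is regular with pumping length p.
Take w = a^p b^p a^p b^p = uu where u = a^pb^p; then w ∈ L and |w| = 4p ≥ p.
By the pumping lemma, w = xyz with |xy| ≤ p and |y| > 0.
The first p characters of w are a's, so xy (and hence y) consists only of a's. Write y = a^k, 1 ≤ k ≤ p.
Pump with i = 2: xy^2z = a^{p+k} b^p a^p b^p, of length 4p+k. Suppose this equals vv. The string starts with a and ends with b, so v does too; thus the boundary between the two copies of v is a b→a transition. There is exactly one such transition, at position 2p+k, so |v| = 2p+k and |vv| = 4p+2k ≠ 4p+k since k ≥ 1. So xy^2z ∉ L.
Contradiction. Therefore L is not regular.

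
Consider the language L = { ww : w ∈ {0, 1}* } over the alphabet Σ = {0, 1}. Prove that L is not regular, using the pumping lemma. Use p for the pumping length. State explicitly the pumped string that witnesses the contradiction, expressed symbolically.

Suppose for contradiction that L is regular, and let p be the pumping length.
Take w = 0^p 1^p 0^p 1^p = uu where u = 0^p1^p; then w ∈ L and |w| = 4p ≥ p.
The pumping lemma gives a decomposition w = xyz where |xy| ≤ p and y is nonempty.
Because |xy| ≤ p and w begins with p copies of 0, we have y = 0^k with 1 ≤ k ≤ p.
Pump with i = 2: xy^2z = 0^{p+k} 1^p 0^p 1^p, of length 4p+k. Suppose this equals vv. The string starts with 0 and ends with 1, so v does too; thus the boundary between the two copies of v is a 1→0 transition. There is exactly one such transition, at position 2p+k, so |v| = 2p+k and |vv| = 4p+2k ≠ 4p+k since k ≥ 1. So xy^2z ∉ L.
Contradiction. Therefore L is not regular.

0^{p+k} 1^p 0^p 1^p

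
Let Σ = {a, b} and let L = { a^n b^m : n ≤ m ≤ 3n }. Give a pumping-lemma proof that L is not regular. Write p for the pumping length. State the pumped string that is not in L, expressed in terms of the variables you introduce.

a^{p+k} b^p

Toward a contradiction, assume L is regular with pumping length p.
Take w = a^p b^p ∈ L (since p ≤ p ≤ 3p), with |w| = 2p ≥ p.
The pumping lemma gives a decomposition w = xyz where |xy| ≤ p and |y| > 0.
The first p characters of w are a's, so xy (and hence y) consists only of a's. Write y = a^k, 1 ≤ k ≤ p.
Pump with i = 2: xy^2z = a^{p+k} b^p. Now n = p+k > p = m, so the condition n ≤ m fails. Thus xy^2z ∉ L.
This contradicts the pumping lemma, so L is not regular.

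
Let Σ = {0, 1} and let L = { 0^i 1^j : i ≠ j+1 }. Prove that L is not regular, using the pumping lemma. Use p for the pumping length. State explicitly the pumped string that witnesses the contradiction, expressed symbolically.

0^{p+p!} 1^{p+p!-1}

Assume L is regular. Let p be the pumping length given by the pumping lemma.
Choose w = 0^p 1^{p+p!-1}. Since p ≠ (p+p!-1)+1 = p+p!, w ∈ L; and |w| ≥ p.
Write w = xyz as guaranteed by the lemma, with |xy| ≤ p and |y| ≥ 1.
The first p characters of w are 0's, so xy (and hence y) consists only of 0's. Write y = 0^k, 1 ≤ k ≤ p.
Since 1 ≤ k ≤ p, k divides p!; set t = 1 + p!/k. Then xy^t z has p + (p!/k)·k = p + p! copies of 0. Now the 0-count is p+p! and (1-count)+1 = (p+p!-1)+1 = p+p!, so i ≠ j+1 fails. So xy^t z = 0^{p+p!} 1^{p+p!-1} ∉ L.
This contradicts the pumping lemma, so L is not regular.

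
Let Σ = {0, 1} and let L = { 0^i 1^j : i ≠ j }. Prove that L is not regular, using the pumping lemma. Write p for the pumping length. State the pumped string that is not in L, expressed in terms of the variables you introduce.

0^{p+p!} 1^{p+p!}

Toward a contradiction, assume L is regular with pumping length p.
Choose w = 0^p 1^{p+p!}. Since p ≠ p+p!, w ∈ L; and |w| ≥ p.
Write w = xyz as guaranteed by the lemma, with |xy| ≤ p and |y| ≥ 1.
The first p characters of w are 0's, so xy (and hence y) consists only of 0's. Write y = 0^k, 1 ≤ k ≤ p.
Since 1 ≤ k ≤ p, k divides p!; set t = 1 + p!/k. Then xy^t z has p + (p!/k)·k = p + p! copies of 0. Now the 0-count equals the 1-count, so i ≠ j fails. So xy^t z = 0^{p+p!} 1^{p+p!} ∉ L.
This contradicts the pumping lemma, so L is not regular.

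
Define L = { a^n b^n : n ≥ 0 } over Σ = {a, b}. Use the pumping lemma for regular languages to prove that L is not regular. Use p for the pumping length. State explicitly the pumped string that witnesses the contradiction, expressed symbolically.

Toward a contradiction, assume L is regular with pumping length p.
Take w = a^p b^p. Then w ∈ L and |w| = 2p ≥ p.
By the pumping lemma, w = xyz with |xy| ≤ p and |y| > 0.
Since the first p symbols of w are all a's and |xy| ≤ p, y lies entirely in the leading a-block: y = a^k for some k with 1 ≤ k ≤ p.
Pump with i = 2: xy^2z = a^{p+k} b^p. For this to lie in L we would need p = p+k, which forces k = 0. But k ≥ 1, so xy^2z ∉ L.
This contradicts the pumping lemma, so L is not regular.

a^{p+k} b^p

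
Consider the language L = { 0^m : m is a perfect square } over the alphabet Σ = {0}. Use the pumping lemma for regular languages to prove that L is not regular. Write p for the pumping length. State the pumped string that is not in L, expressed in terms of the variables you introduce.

0^{p²+k}

Assume L is regular; let p be its pumping constant.
Take w = 0^{p²} ∈ L with |w| = p² ≥ p.
The pumping lemma gives a decomposition w = xyz where |xy| ≤ p and y is nonempty.
Then y = 0^k for some k with 1 ≤ k ≤ p.
Pump with i = 2: xy^2z = 0^{p²+k}. Since 1 ≤ k ≤ p, p² < p²+k ≤ p²+p < (p+1)², so p²+k lies strictly between consecutive squares and is not a perfect square. So xy^2z ∉ L.
This contradicts the pumping lemma, so L is not regular.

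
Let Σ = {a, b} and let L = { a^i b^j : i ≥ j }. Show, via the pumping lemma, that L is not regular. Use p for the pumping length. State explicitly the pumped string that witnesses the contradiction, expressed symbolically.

a^{p-k} b^p

Assume L is regular. Let p be the pumping length given by the pumping lemma.
Choose w = a^p b^p ∈ L, with |w| = 2p ≥ p.
Write w = xyz as guaranteed by the lemma, with |xy| ≤ p and |y| ≥ 1.
The first p characters of w are a's, so xy (and hence y) consists only of a's. Write y = a^k, 1 ≤ k ≤ p.
Consider xy^0z = xz = a^{p-k} b^p. Since k ≥ 1, the a-count p-k is less than p, so i ≥ j fails; thus xz ∉ L.
This is a contradiction; hence L is not regular.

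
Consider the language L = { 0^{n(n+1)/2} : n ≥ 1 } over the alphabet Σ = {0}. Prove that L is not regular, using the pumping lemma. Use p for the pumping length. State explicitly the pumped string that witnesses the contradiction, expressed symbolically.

Toward a contradiction, assume L is regular with pumping length p.
Take w = 0^{p(p+1)/2} ∈ L with |w| = p(p+1)/2 ≥ p.
By the pumping lemma, w = xyz with |xy| ≤ p and |y| ≥ 1.
Then y = 0^k for some k with 1 ≤ k ≤ p.
Pump with i = 2: xy^2z = 0^{p(p+1)/2+k}. Since 1 ≤ k ≤ p, p(p+1)/2 < p(p+1)/2+k ≤ p(p+1)/2+p < (p+1)(p+2)/2, so p(p+1)/2+k is strictly between consecutive triangular numbers. So xy^2z ∉ L.
This is a contradiction; hence L is not regular.

0^{p(p+1)/2+k}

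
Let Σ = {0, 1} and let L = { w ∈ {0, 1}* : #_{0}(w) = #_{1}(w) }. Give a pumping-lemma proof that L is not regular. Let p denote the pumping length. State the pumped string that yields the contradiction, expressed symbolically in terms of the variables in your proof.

Toward a contradiction, assume L is regular with pumping length p.
Choose w = 0^p 1^p ∈ L with |w| = 2p ≥ p.
The pumping lemma gives a decomposition w = xyz where |xy| ≤ p and |y| ≥ 1.
The first p characters of w are 0's, so xy (and hence y) consists only of 0's. Write y = 0^k, 1 ≤ k ≤ p.
Pump with i = 2: xy^2z = 0^{p+k} 1^p has p+k occurrences of 0 but only p of 1. Since k ≥ 1 the counts differ, so xy^2z ∉ L.
This contradicts the pumping lemma, so L is not regular.

0^{p+k} 1^p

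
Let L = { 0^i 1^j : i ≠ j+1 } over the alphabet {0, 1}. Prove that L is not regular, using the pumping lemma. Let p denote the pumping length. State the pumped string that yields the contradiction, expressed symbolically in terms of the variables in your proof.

0^{p+p!} 1^{p+p!-1}

Assume L is regular; let p be its pumping constant.
Choose w = 0^p 1^{p+p!-1}. Since p ≠ (p+p!-1)+1 = p+p!, w ∈ L; and |w| ≥ p.
Write w = xyz as guaranteed by the lemma, with |xy| ≤ p and y is nonempty.
Since the first p symbols of w are all 0's and |xy| ≤ p, y lies entirely in the leading 0-block: y = 0^k for some k with 1 ≤ k ≤ p.
Since 1 ≤ k ≤ p, k divides p!; set t = 1 + p!/k. Then xy^t z has p + (p!/k)·k = p + p! copies of 0. Now the 0-count is p+p! and (1-count)+1 = (p+p!-1)+1 = p+p!, so i ≠ j+1 fails. So xy^t z = 0^{p+p!} 1^{p+p!-1} ∉ L.
This is a contradiction; hence L is not regular.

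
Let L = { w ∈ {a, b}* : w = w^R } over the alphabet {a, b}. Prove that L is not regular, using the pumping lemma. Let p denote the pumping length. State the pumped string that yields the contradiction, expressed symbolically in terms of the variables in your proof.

Assume L is regular. Let p be the pumping length given by the pumping lemma.
Take w = a^p b a^p, a palindrome of length 2p+1 ≥ p.
Write w = xyz as guaranteed by the lemma, with |xy| ≤ p and |y| ≥ 1.
Since the first p symbols of w are all a's and |xy| ≤ p, y lies entirely in the leading a-block: y = a^k for some k with 1 ≤ k ≤ p.
Pump with i = 2: xy^2z = a^{p+k} b a^p. Its reverse is a^p b a^{p+k}, which differs from xy^2z since k ≥ 1. So xy^2z is not a palindrome and xy^2z ∉ L.
This contradicts the pumping lemma, so L is not regular.

a^{p+k} b a^p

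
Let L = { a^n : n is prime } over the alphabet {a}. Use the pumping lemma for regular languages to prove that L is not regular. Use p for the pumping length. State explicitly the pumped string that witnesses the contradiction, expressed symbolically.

a^{q(1+k)}

Assume L is regular; let p be its pumping constant.
Let q be a prime with q ≥ p+2 (infinitely many primes exist), and take w = a^q ∈ L with |w| = q ≥ p.
The pumping lemma gives a decomposition w = xyz where |xy| ≤ p and |y| ≥ 1.
Then y = a^k for some k with 1 ≤ k ≤ p.
Since 1 ≤ k ≤ p, |xz| = q-k. Pump with i = q+1: |xy^{q+1}z| = (q-k)+(q+1)k = q+qk = q(1+k), which is composite (both factors ≥ 2). So xy^{q+1}z = a^{q(1+k)} ∉ L.
This is a contradiction; hence L is not regular.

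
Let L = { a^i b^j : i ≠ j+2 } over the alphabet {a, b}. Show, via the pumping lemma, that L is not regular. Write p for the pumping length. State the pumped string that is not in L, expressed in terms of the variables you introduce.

a^{p+p!} b^{p+p!-2}

Assume L is regular; let p be its pumping constant.
Choose w = a^p b^{p+p!-2}. Since p ≠ (p+p!-2)+2 = p+p!, w ∈ L; and |w| ≥ p.
Write w = xyz as guaranteed by the lemma, with |xy| ≤ p and |y| ≥ 1.
Because |xy| ≤ p and w begins with p copies of a, we have y = a^k with 1 ≤ k ≤ p.
Since 1 ≤ k ≤ p, k divides p!; set t = 1 + p!/k. Then xy^t z has p + (p!/k)·k = p + p! copies of a. Now the a-count is p+p! and (b-count)+2 = (p+p!-2)+2 = p+p!, so i ≠ j+2 fails. So xy^t z = a^{p+p!} b^{p+p!-2} ∉ L.
This contradicts the pumping lemma, so L is not regular.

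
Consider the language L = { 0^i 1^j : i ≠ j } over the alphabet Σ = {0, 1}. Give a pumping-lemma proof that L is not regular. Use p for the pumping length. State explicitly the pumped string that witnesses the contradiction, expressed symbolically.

0^{p+p!} 1^{p+p!}

Suppose for contradiction that L is regular, and let p be the pumping length.
Choose w = 0^p 1^{p+p!}. Since p ≠ p+p!, w ∈ L; and |w| ≥ p.
By the pumping lemma, w = xyz with |xy| ≤ p and |y| > 0.
Since the first p symbols of w are all 0's and |xy| ≤ p, y lies entirely in the leading 0-block: y = 0^k for some k with 1 ≤ k ≤ p.
Since 1 ≤ k ≤ p, k divides p!; set t = 1 + p!/k. Then xy^t z has p + (p!/k)·k = p + p! copies of 0. Now the 0-count equals the 1-count, so i ≠ j fails. So xy^t z = 0^{p+p!} 1^{p+p!} ∉ L.
This contradicts the pumping lemma, so L is not regular.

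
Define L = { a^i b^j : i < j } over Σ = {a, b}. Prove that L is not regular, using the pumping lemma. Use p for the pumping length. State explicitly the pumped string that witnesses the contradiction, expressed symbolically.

Toward a contradiction, assume L is regular with pumping length p.
Choose w = a^p b^{p+1} ∈ L, with |w| = 2p+1 ≥ p.
By the pumping lemma, w = xyz with |xy| ≤ p and |y| ≥ 1.
The first p characters of w are a's, so xy (and hence y) consists only of a's. Write y = a^k, 1 ≤ k ≤ p.
Consider xy^2z = a^{p+k} b^{p+1}. Since k ≥ 1, the a-count p+k is at least p+1, so i < j fails; thus xy^2z ∉ L.
Contradiction. Therefore L is not regular.

a^{p+k} b^{p+1}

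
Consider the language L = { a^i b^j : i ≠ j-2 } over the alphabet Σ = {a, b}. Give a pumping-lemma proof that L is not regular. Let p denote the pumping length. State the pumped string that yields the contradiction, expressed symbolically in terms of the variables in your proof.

a^{p+p!} b^{p+p!+2}

Toward a contradiction, assume L is regular with pumping length p.
Choose w = a^p b^{p+p!+2}. Since p ≠ (p+p!+2)-2 = p+p!, w ∈ L; and |w| ≥ p.
Write w = xyz as guaranteed by the lemma, with |xy| ≤ p and |y| ≥ 1.
Since the first p symbols of w are all a's and |xy| ≤ p, y lies entirely in the leading a-block: y = a^k for some k with 1 ≤ k ≤ p.
Since 1 ≤ k ≤ p, k divides p!; set t = 1 + p!/k. Then xy^t z has p + (p!/k)·k = p + p! copies of a. Now the a-count is p+p! and (b-count)-2 = (p+p!+2)-2 = p+p!, so i ≠ j-2 fails. So xy^t z = a^{p+p!} b^{p+p!+2} ∉ L.
This is a contradiction; hence L is not regular.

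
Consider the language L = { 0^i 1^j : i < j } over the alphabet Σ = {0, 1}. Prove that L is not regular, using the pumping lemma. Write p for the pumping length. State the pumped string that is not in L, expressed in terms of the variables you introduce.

Suppose for contradiction that L is regular, and let p be the pumping length.
Choose w = 0^p 1^{p+1} ∈ L, with |w| = 2p+1 ≥ p.
The pumping lemma gives a decomposition w = xyz where |xy| ≤ p and |y| ≥ 1.
Because |xy| ≤ p and w begins with p copies of 0, we have y = 0^k with 1 ≤ k ≤ p.
Consider xy^2z = 0^{p+k} 1^{p+1}. Since k ≥ 1, the 0-count p+k is at least p+1, so i < j fails; thus xy^2z ∉ L.
This is a contradiction; hence L is not regular.

0^{p+k} 1^{p+1}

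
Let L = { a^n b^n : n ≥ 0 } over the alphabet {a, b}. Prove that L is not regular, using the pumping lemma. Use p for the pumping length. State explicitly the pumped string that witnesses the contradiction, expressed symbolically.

a^{p+k} b^p

Suppose for contradiction that L is regular, and let p be the pumping length.
Take w = a^p b^p. Then w ∈ L and |w| = 2p ≥ p.
By the pumping lemma, w = xyz with |xy| ≤ p and |y| > 0.
The first p characters of w are a's, so xy (and hence y) consists only of a's. Write y = a^k, 1 ≤ k ≤ p.
Pump with i = 2: xy^2z = a^{p+k} b^p. For this to lie in L we would need p = p+k, which forces k = 0. But k ≥ 1, so xy^2z ∉ L.
Contradiction. Therefore L is not regular.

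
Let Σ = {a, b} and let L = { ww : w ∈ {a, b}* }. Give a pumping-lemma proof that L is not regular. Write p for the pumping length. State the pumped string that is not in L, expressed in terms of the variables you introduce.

Assume L is regular; let p be its pumping constant.
Take w = a^p b^p a^p b^p = uu where u = a^pb^p; then w ∈ L and |w| = 4p ≥ p.
Write w = xyz as guaranteed by the lemma, with |xy| ≤ p and |y| ≥ 1.
Since the first p symbols of w are all a's and |xy| ≤ p, y lies entirely in the leading a-block: y = a^k for some k with 1 ≤ k ≤ p.
Pump with i = 2: xy^2z = a^{p+k} b^p a^p b^p, of length 4p+k. Suppose this equals vv. The string starts with a and ends with b, so v does too; thus the boundary between the two copies of v is a b→a transition. There is exactly one such transition, at position 2p+k, so |v| = 2p+k and |vv| = 4p+2k ≠ 4p+k since k ≥ 1. So xy^2z ∉ L.
This is a contradiction; hence L is not regular.

a^{p+k} b^p a^p b^p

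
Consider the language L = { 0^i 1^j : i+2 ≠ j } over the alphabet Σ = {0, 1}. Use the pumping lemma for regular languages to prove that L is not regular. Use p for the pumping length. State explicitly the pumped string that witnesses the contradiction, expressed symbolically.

Toward a contradiction, assume L is regular with pumping length p.
Choose w = 0^p 1^{p+p!+2}. Since p ≠ (p+p!+2)-2 = p+p!, w ∈ L; and |w| ≥ p.
The pumping lemma gives a decomposition w = xyz where |xy| ≤ p and y is nonempty.
The first p characters of w are 0's, so xy (and hence y) consists only of 0's. Write y = 0^k, 1 ≤ k ≤ p.
Since 1 ≤ k ≤ p, k divides p!; set t = 1 + p!/k. Then xy^t z has p + (p!/k)·k = p + p! copies of 0. Now the 0-count is p+p! and (1-count)-2 = (p+p!+2)-2 = p+p!, so i+2 ≠ j fails. So xy^t z = 0^{p+p!} 1^{p+p!+2} ∉ L.
Contradiction. Therefore L is not regular.

0^{p+p!} 1^{p+p!+2}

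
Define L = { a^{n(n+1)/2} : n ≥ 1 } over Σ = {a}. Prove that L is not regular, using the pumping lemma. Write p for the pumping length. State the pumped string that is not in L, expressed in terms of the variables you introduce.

a^{p(p+1)/2+k}

Assume L is regular. Let p be the pumping length given by the pumping lemma.
Take w = a^{p(p+1)/2} ∈ L with |w| = p(p+1)/2 ≥ p.
The pumping lemma gives a decomposition w = xyz where |xy| ≤ p and |y| > 0.
Then y = a^k for some k with 1 ≤ k ≤ p.
Pump with i = 2: xy^2z = a^{p(p+1)/2+k}. Since 1 ≤ k ≤ p, p(p+1)/2 < p(p+1)/2+k ≤ p(p+1)/2+p < (p+1)(p+2)/2, so p(p+1)/2+k is strictly between consecutive triangular numbers. So xy^2z ∉ L.
This contradicts the pumping lemma, so L is not regular.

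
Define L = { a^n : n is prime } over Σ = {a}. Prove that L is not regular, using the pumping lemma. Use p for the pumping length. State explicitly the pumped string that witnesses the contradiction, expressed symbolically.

a^{q(1+k)}

Suppose for contradiction that L is regular, and let p be the pumping length.
Let q be a prime with q ≥ p+2 (infinitely many primes exist), and take w = a^q ∈ L with |w| = q ≥ p.
By the pumping lemma, w = xyz with |xy| ≤ p and y is nonempty.
Then y = a^k for some k with 1 ≤ k ≤ p.
Since 1 ≤ k ≤ p, |xz| = q-k. Pump with i = q+1: |xy^{q+1}z| = (q-k)+(q+1)k = q+qk = q(1+k), which is composite (both factors ≥ 2). So xy^{q+1}z = a^{q(1+k)} ∉ L.
This contradicts the pumping lemma, so L is not regular.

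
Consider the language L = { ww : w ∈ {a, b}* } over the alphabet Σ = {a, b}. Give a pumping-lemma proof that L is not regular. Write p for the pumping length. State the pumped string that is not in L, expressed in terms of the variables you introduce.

a^{p+k} b^p a^p b^p

Assume L is regular; let p be its pumping constant.
Take w = a^p b^p a^p b^p = uu where u = a^pb^p; then w ∈ L and |w| = 4p ≥ p.
The pumping lemma gives a decomposition w = xyz where |xy| ≤ p and |y| ≥ 1.
The first p characters of w are a's, so xy (and hence y) consists only of a's. Write y = a^k, 1 ≤ k ≤ p.
Pump with i = 2: xy^2z = a^{p+k} b^p a^p b^p, of length 4p+k. Suppose this equals vv. The string starts with a and ends with b, so v does too; thus the boundary between the two copies of v is a b→a transition. There is exactly one such transition, at position 2p+k, so |v| = 2p+k and |vv| = 4p+2k ≠ 4p+k since k ≥ 1. So xy^2z ∉ L.
Contradiction. Therefore L is not regular.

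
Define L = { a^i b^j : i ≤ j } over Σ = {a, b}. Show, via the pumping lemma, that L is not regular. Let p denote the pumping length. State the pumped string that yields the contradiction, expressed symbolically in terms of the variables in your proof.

a^{p+k} b^p

Assume L is regular. Let p be the pumping length given by the pumping lemma.
Choose w = a^p b^p ∈ L, with |w| = 2p ≥ p.
Write w = xyz as guaranteed by the lemma, with |xy| ≤ p and |y| > 0.
Because |xy| ≤ p and w begins with p copies of a, we have y = a^k with 1 ≤ k ≤ p.
Consider xy^2z = a^{p+k} b^p. Since k ≥ 1, the a-count p+k exceeds the b-count p, so i ≤ j fails; thus xy^2z ∉ L.
This contradicts the pumping lemma, so L is not regular.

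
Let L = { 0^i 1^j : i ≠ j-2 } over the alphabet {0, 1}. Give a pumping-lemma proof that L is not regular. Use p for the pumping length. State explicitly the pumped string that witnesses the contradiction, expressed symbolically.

0^{p+p!} 1^{p+p!+2}

Suppose for contradiction that L is regular, and let p be the pumping length.
Choose w = 0^p 1^{p+p!+2}. Since p ≠ (p+p!+2)-2 = p+p!, w ∈ L; and |w| ≥ p.
By the pumping lemma, w = xyz with |xy| ≤ p and |y| > 0.
The first p characters of w are 0's, so xy (and hence y) consists only of 0's. Write y = 0^k, 1 ≤ k ≤ p.
Since 1 ≤ k ≤ p, k divides p!; set t = 1 + p!/k. Then xy^t z has p + (p!/k)·k = p + p! copies of 0. Now the 0-count is p+p! and (1-count)-2 = (p+p!+2)-2 = p+p!, so i ≠ j-2 fails. So xy^t z = 0^{p+p!} 1^{p+p!+2} ∉ L.
This contradicts the pumping lemma, so L is not regular.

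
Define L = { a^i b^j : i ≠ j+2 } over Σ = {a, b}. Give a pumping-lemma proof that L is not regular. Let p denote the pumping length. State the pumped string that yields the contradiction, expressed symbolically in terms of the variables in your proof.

a^{p+p!} b^{p+p!-2}

Assume L is regular. Let p be the pumping length given by the pumping lemma.
Choose w = a^p b^{p+p!-2}. Since p ≠ (p+p!-2)+2 = p+p!, w ∈ L; and |w| ≥ p.
The pumping lemma gives a decomposition w = xyz where |xy| ≤ p and |y| > 0.
Because |xy| ≤ p and w begins with p copies of a, we have y = a^k with 1 ≤ k ≤ p.
Since 1 ≤ k ≤ p, k divides p!; set t = 1 + p!/k. Then xy^t z has p + (p!/k)·k = p + p! copies of a. Now the a-count is p+p! and (b-count)+2 = (p+p!-2)+2 = p+p!, so i ≠ j+2 fails. So xy^t z = a^{p+p!} b^{p+p!-2} ∉ L.
Contradiction. Therefore L is not regular.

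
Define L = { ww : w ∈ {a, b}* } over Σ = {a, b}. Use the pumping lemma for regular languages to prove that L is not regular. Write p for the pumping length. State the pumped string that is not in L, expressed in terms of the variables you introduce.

Assume L is regular; let p be its pumping constant.
Take w = a^p b^p a^p b^p = uu where u = a^pb^p; then w ∈ L and |w| = 4p ≥ p.
The pumping lemma gives a decomposition w = xyz where |xy| ≤ p and y is nonempty.
The first p characters of w are a's, so xy (and hence y) consists only of a's. Write y = a^k, 1 ≤ k ≤ p.
Pump with i = 2: xy^2z = a^{p+k} b^p a^p b^p, of length 4p+k. Suppose this equals vv. The string starts with a and ends with b, so v does too; thus the boundary between the two copies of v is a b→a transition. There is exactly one such transition, at position 2p+k, so |v| = 2p+k and |vv| = 4p+2k ≠ 4p+k since k ≥ 1. So xy^2z ∉ L.
This is a contradiction; hence L is not regular.

a^{p+k} b^p a^p b^p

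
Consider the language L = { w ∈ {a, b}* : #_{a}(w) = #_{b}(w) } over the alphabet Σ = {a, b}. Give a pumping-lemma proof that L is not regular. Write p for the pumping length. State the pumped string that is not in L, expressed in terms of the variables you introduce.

a^{p+k} b^p

Assume L is regular. Let p be the pumping length given by the pumping lemma.
Choose w = a^p b^p ∈ L with |w| = 2p ≥ p.
Write w = xyz as guaranteed by the lemma, with |xy| ≤ p and |y| > 0.
Because |xy| ≤ p and w begins with p copies of a, we have y = a^k with 1 ≤ k ≤ p.
Pump with i = 2: xy^2z = a^{p+k} b^p has p+k occurrences of a but only p of b. Since k ≥ 1 the counts differ, so xy^2z ∉ L.
This contradicts the pumping lemma, so L is not regular.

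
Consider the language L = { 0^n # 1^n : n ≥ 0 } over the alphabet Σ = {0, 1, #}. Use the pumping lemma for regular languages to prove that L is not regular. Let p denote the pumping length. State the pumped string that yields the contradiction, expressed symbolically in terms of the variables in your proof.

0^{p+k} # 1^p

Assume L is regular. Let p be the pumping length given by the pumping lemma.
Take w = 0^p # 1^p ∈ L with |w| = 2p+1 ≥ p.
The pumping lemma gives a decomposition w = xyz where |xy| ≤ p and y is nonempty.
The first p characters of w are 0's, so xy (and hence y) consists only of 0's. Write y = 0^k, 1 ≤ k ≤ p.
Pump with i = 2: xy^2z = 0^{p+k} # 1^p, which would require p+k = p. But k ≥ 1, so xy^2z ∉ L.
Contradiction. Therefore L is not regular.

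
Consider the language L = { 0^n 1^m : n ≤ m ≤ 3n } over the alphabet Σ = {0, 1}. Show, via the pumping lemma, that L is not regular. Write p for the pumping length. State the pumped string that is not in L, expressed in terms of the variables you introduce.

Assume L is regular. Let p be the pumping length given by the pumping lemma.
Take w = 0^p 1^p ∈ L (since p ≤ p ≤ 3p), with |w| = 2p ≥ p.
By the pumping lemma, w = xyz with |xy| ≤ p and y is nonempty.
Because |xy| ≤ p and w begins with p copies of 0, we have y = 0^k with 1 ≤ k ≤ p.
Pump with i = 2: xy^2z = 0^{p+k} 1^p. Now n = p+k > p = m, so the condition n ≤ m fails. Thus xy^2z ∉ L.
Contradiction. Therefore L is not regular.

0^{p+k} 1^p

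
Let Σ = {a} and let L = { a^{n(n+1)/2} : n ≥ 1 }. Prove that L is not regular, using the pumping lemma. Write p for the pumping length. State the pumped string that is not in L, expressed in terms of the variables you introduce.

a^{p(p+1)/2+k}

Assume L is regular. Let p be the pumping length given by the pumping lemma.
Take w = a^{p(p+1)/2} ∈ L with |w| = p(p+1)/2 ≥ p.
By the pumping lemma, w = xyz with |xy| ≤ p and y is nonempty.
Then y = a^k for some k with 1 ≤ k ≤ p.
Pump with i = 2: xy^2z = a^{p(p+1)/2+k}. Since 1 ≤ k ≤ p, p(p+1)/2 < p(p+1)/2+k ≤ p(p+1)/2+p < (p+1)(p+2)/2, so p(p+1)/2+k is strictly between consecutive triangular numbers. So xy^2z ∉ L.
This contradicts the pumping lemma, so L is not regular.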